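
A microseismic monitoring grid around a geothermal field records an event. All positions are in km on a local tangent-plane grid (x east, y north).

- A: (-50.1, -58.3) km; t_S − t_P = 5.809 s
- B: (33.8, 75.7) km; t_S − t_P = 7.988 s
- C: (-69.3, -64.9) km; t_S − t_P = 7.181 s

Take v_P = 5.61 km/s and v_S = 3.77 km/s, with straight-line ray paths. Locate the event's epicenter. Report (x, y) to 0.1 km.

x ≈ -20.0 km, y ≈ 1.3 km

Distance from S−P lag: d = Δt · v_P v_S / (v_P − v_S) = Δt · (5.61·3.77)/(5.61−3.77) ≈ 11.4944·Δt.
So d_A = 66.77, d_B = 91.82, d_C = 82.54 km.
Circle about each station: (x + 50.1)² + (y + 58.3)² = 66.77²; (x − 33.8)² + (y − 75.7)² = 91.82²; (x + 69.3)² + (y + 64.9)² = 82.54².
Subtracting pairs of circle equations eliminates x²+y² and gives linear equations (the radical axes):
167.8 x + 268.0 y = -3008.65
-38.4 x − 13.2 y = 750.98
Solving the 2×2 system: x ≈ -20.0, y ≈ 1.3 km.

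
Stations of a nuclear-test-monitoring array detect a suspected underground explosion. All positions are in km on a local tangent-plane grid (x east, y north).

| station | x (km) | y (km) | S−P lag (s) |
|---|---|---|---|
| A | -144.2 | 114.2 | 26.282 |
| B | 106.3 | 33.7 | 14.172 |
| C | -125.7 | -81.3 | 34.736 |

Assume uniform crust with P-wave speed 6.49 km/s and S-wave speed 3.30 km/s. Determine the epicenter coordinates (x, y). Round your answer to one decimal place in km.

Distance from S−P lag: d = Δt · v_P v_S / (v_P − v_S) = Δt · (6.49·3.30)/(6.49−3.30) ≈ 6.7138·Δt.
So d_A = 176.45, d_B = 95.15, d_C = 233.21 km.
Circle about each station: (x + 144.2)² + (y − 114.2)² = 176.45²; (x − 106.3)² + (y − 33.7)² = 95.15²; (x + 125.7)² + (y + 81.3)² = 233.21².
Subtracting pairs of circle equations eliminates x²+y² and gives linear equations (the radical axes):
501.0 x − 161.0 y = 681.18
37.0 x − 391.0 y = -34677.40
Solving the 2×2 system: x ≈ 30.8, y ≈ 91.6 km.

x ≈ 30.8 km, y ≈ 91.6 km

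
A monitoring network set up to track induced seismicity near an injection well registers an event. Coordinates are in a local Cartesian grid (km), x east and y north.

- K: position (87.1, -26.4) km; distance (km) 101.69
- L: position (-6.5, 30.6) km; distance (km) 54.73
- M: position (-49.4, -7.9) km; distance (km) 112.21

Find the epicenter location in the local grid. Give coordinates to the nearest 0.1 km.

(37.9, 62.6)

Circle about each station: (x − 87.1)² + (y + 26.4)² = 101.69²; (x + 6.5)² + (y − 30.6)² = 54.73²; (x + 49.4)² + (y + 7.9)² = 112.21².
Subtracting pairs of circle equations eliminates x²+y² and gives linear equations (the radical axes):
-187.2 x + 114.0 y = 40.72
-273.0 x + 37.0 y = -8030.83
Solving the 2×2 system: x ≈ 37.9, y ≈ 62.6 km.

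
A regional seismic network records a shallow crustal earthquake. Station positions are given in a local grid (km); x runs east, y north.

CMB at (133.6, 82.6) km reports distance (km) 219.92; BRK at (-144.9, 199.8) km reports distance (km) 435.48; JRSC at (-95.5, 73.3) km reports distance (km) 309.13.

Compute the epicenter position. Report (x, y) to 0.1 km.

Circle about each station: (x − 133.6)² + (y − 82.6)² = 219.92²; (x + 144.9)² + (y − 199.8)² = 435.48²; (x + 95.5)² + (y − 73.3)² = 309.13².
Subtracting pairs of circle equations eliminates x²+y² and gives linear equations (the radical axes):
-557.0 x + 234.4 y = -105033.69
-458.2 x − 18.6 y = -57375.13
Solving the 2×2 system: x ≈ 130.8, y ≈ -137.3 km.

x ≈ 130.8 km, y ≈ -137.3 km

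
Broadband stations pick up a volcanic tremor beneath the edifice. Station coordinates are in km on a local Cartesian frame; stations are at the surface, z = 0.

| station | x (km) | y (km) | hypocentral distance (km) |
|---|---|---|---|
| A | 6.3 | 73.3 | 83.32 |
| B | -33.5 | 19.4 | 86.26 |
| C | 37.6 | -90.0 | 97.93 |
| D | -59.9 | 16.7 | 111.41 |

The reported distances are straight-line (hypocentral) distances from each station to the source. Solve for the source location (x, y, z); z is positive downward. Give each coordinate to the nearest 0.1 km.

Each station gives a sphere (x−x_i)² + (y−y_i)² + z² = d_i² (stations at z=0).
Subtracting the A sphere from B and C: z² cancels, leaving linear equations in x and y:
-79.6 x − 107.8 y = -4412.54
62.6 x − 326.6 y = 1453.12
Solving: x ≈ 48.794, y ≈ 4.903 km (keep extra digits for the depth step; rounded: 48.8, 4.9).
Then from the A sphere: z² = 83.32² − (x − 6.3)² − (y − 73.3)² with x = 48.794, y = 4.903, so z ≈ 21.409 ≈ 21.4 km.
Check against D (with the unrounded solution): distance 111.41 ≈ 111.41 km. ✓

(48.8, 4.9, 21.4)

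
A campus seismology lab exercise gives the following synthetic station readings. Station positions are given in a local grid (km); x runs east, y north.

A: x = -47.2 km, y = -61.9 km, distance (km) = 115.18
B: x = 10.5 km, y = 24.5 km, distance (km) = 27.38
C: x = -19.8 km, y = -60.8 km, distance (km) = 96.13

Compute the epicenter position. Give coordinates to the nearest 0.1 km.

Circle about each station: (x + 47.2)² + (y + 61.9)² = 115.18²; (x − 10.5)² + (y − 24.5)² = 27.38²; (x + 19.8)² + (y + 60.8)² = 96.13².
Subtracting pairs of circle equations eliminates x²+y² and gives linear equations (the radical axes):
115.4 x + 172.8 y = 7167.82
54.8 x + 2.2 y = 2054.69
Solving the 2×2 system: x ≈ 36.8, y ≈ 16.9 km.

(36.8, 16.9)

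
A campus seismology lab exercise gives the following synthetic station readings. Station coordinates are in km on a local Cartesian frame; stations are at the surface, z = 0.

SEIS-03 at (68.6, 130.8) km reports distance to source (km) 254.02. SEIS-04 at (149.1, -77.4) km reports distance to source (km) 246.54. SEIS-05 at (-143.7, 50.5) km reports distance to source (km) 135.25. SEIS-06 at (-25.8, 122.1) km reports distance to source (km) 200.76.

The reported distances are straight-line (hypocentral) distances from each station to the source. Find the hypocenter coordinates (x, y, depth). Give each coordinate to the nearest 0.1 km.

Each station gives a sphere (x−x_i)² + (y−y_i)² + z² = d_i² (stations at z=0).
Subtracting the SEIS-03 sphere from SEIS-04 and SEIS-05: z² cancels, leaving linear equations in x and y:
161.0 x − 416.4 y = 10151.16
-424.6 x − 160.6 y = 47618.94
Solving: x ≈ -89.797, y ≈ -59.098 km (keep extra digits for the depth step; rounded: -89.8, -59.1).
Then from the SEIS-03 sphere: z² = 254.02² − (x − 68.6)² − (y − 130.8)² with x = -89.797, y = -59.098, so z ≈ 58.097 ≈ 58.1 km.

x ≈ -89.8 km, y ≈ -59.1 km, depth ≈ 58.1 km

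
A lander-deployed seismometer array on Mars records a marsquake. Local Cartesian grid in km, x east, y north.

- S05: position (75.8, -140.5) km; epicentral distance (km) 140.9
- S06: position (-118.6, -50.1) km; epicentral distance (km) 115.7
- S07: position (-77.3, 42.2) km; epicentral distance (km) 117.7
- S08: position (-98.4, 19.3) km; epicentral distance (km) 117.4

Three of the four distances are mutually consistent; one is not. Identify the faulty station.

S05

Solve using three stations at a time. Using S06, S07, S08 (subtract circle equations pairwise → linear system) gives (x, y) ≈ (-3.0, -49.0).
Distances from that point to each station vs reported:
  S05: calculated 120.8 vs reported 140.9 → residual 20.1 km
  S06: calculated 115.6 vs reported 115.7 → residual 0.1 km
  S07: calculated 117.6 vs reported 117.7 → residual 0.1 km
  S08: calculated 117.3 vs reported 117.4 → residual 0.1 km
S06, S07, S08 are mutually consistent (residuals ≈ 0); S05 is off by 20.1 km.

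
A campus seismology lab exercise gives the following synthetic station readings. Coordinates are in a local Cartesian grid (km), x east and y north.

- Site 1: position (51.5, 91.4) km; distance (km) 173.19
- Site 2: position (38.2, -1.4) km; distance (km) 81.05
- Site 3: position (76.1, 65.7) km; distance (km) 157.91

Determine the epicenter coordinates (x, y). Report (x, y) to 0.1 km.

5.6 km east, -75.6 km north

Circle about each station: (x − 51.5)² + (y − 91.4)² = 173.19²; (x − 38.2)² + (y + 1.4)² = 81.05²; (x − 76.1)² + (y − 65.7)² = 157.91².
Subtracting the Site 1 equation from the Site 2 and Site 3 equations removes the quadratic terms:
-26.6 x − 185.6 y = 13880.66
49.2 x − 51.4 y = 4160.70
Solving the 2×2 system: x ≈ 5.6, y ≈ -75.6 km.
Check against Site 1 (with the unrounded x, y): √((x − 51.5)²+(y − 91.4)²) = 173.18 ≈ 173.19 km. ✓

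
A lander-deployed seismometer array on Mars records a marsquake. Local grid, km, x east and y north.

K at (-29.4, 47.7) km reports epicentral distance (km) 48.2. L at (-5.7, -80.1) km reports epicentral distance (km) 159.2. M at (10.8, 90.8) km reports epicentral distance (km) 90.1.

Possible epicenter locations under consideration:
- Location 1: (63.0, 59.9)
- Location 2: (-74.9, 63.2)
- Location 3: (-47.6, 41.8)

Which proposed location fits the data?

For each candidate, compare |candidate − station| to the reported distance:
Location 1: residuals K 45.0, L 3.3, M 29.4 → max 45.0 km
Location 2: residuals K 0.1, L 0.1, M 0.1 → max 0.1 km
Location 3: residuals K 29.1, L 30.3, M 13.9 → max 30.3 km
Only Location 2 has all residuals ≈ 0.

Location 2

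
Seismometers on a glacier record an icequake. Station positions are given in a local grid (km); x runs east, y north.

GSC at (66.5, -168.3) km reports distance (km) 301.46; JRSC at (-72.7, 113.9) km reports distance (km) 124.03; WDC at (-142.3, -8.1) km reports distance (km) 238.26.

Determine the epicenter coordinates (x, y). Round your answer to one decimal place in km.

49.9 km east, 132.7 km north

Circle about each station: (x − 66.5)² + (y + 168.3)² = 301.46²; (x + 72.7)² + (y − 113.9)² = 124.03²; (x + 142.3)² + (y + 8.1)² = 238.26².
Subtracting pairs of circle equations eliminates x²+y² and gives linear equations (the radical axes):
-278.4 x + 564.4 y = 61006.05
-417.6 x + 320.4 y = 21678.06
Solving the 2×2 system: x ≈ 49.9, y ≈ 132.7 km.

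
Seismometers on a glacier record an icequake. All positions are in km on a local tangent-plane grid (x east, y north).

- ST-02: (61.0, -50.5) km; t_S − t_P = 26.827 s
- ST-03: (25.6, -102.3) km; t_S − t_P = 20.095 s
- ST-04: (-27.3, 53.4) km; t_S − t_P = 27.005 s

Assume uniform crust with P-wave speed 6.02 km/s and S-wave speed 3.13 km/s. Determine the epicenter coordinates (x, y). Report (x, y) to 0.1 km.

(-105.4, -104.4)

Distance from S−P lag: d = Δt · v_P v_S / (v_P − v_S) = Δt · (6.02·3.13)/(6.02−3.13) ≈ 6.5199·Δt.
So d_ST-02 = 174.91, d_ST-03 = 131.02, d_ST-04 = 176.07 km.
Circle about each station: (x − 61.0)² + (y + 50.5)² = 174.91²; (x − 25.6)² + (y + 102.3)² = 131.02²; (x + 27.3)² + (y − 53.4)² = 176.07².
Subtracting the ST-02 equation from the ST-03 and ST-04 equations removes the quadratic terms:
-70.8 x − 103.6 y = 18276.67
-176.6 x + 207.8 y = -3081.54
Solving the 2×2 system: x ≈ -105.4, y ≈ -104.4 km.
Check against ST-02 (with the unrounded x, y): √((x − 61.0)²+(y + 50.5)²) = 174.90 ≈ 174.91 km. ✓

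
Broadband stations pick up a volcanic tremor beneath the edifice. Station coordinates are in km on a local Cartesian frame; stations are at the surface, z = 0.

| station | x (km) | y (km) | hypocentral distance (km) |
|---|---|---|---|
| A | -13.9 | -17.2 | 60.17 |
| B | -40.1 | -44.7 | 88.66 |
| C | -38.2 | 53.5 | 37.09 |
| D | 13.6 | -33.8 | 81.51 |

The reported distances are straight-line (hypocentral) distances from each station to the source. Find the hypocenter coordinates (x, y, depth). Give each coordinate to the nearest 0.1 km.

Each station gives a sphere (x−x_i)² + (y−y_i)² + z² = d_i² (stations at z=0).
Subtracting the A sphere from B and C: z² cancels, leaving linear equations in x and y:
-52.4 x − 55.0 y = -1123.12
-48.6 x + 141.4 y = 6077.20
Solving: x ≈ -17.400, y ≈ 36.998 km (keep extra digits for the depth step; rounded: -17.4, 37.0).
Then from the A sphere: z² = 60.17² − (x + 13.9)² − (y + 17.2)² with x = -17.400, y = 36.998, so z ≈ 25.899 ≈ 25.9 km.

x ≈ -17.4 km, y ≈ 37.0 km, depth ≈ 25.9 km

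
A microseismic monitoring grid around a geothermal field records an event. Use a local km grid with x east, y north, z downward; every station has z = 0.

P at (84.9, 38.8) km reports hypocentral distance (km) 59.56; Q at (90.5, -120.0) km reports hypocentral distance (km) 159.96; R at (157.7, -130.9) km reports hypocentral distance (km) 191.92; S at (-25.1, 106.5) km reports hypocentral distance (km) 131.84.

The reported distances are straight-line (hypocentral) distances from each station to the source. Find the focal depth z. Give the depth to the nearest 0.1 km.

Each station gives a sphere (x−x_i)² + (y−y_i)² + z² = d_i² (stations at z=0).
Subtracting the P sphere from Q and R: z² cancels, leaving linear equations in x and y:
11.2 x − 317.6 y = -8163.01
145.6 x − 339.4 y = 4.76
Solving: x ≈ 65.315, y ≈ 28.005 km (keep extra digits for the depth step; rounded: 65.3, 28.0).
Then from the P sphere: z² = 59.56² − (x − 84.9)² − (y − 38.8)² with x = 65.315, y = 28.005, so z ≈ 55.202 ≈ 55.2 km.
Check against S (with the unrounded solution): distance 131.85 ≈ 131.84 km. ✓

depth ≈ 55.2 km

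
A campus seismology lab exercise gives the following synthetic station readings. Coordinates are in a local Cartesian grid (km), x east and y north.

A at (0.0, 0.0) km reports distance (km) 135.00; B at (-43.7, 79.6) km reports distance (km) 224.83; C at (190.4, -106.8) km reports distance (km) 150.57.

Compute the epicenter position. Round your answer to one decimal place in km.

Circle about each station: x² + y² = 135.00²; (x + 43.7)² + (y − 79.6)² = 224.83²; (x − 190.4)² + (y + 106.8)² = 150.57².
Subtracting the A equation from the B and C equations removes the quadratic terms:
-87.4 x + 159.2 y = -24077.68
380.8 x − 213.6 y = 43212.08
Solving the 2×2 system: x ≈ 41.4, y ≈ -128.5 km.
Check against A (with the unrounded x, y): √(x²+y²) = 135.02 ≈ 135.00 km. ✓

(41.4, -128.5)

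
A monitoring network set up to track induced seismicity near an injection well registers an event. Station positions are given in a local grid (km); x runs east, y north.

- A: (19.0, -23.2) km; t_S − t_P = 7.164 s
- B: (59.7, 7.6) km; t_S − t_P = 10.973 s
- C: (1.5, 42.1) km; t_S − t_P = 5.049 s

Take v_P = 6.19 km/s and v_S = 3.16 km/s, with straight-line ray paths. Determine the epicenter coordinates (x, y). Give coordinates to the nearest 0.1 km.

Distance from S−P lag: d = Δt · v_P v_S / (v_P − v_S) = Δt · (6.19·3.16)/(6.19−3.16) ≈ 6.4556·Δt.
So d_A = 46.25, d_B = 70.84, d_C = 32.59 km.
Circle about each station: (x − 19.0)² + (y + 23.2)² = 46.25²; (x − 59.7)² + (y − 7.6)² = 70.84²; (x − 1.5)² + (y − 42.1)² = 32.59².
Subtracting the A equation from the B and C equations removes the quadratic terms:
81.4 x + 61.6 y = -156.63
-35.0 x + 130.6 y = 1952.37
Solving the 2×2 system: x ≈ -11.0, y ≈ 12.0 km.

x ≈ -11.0 km, y ≈ 12.0 km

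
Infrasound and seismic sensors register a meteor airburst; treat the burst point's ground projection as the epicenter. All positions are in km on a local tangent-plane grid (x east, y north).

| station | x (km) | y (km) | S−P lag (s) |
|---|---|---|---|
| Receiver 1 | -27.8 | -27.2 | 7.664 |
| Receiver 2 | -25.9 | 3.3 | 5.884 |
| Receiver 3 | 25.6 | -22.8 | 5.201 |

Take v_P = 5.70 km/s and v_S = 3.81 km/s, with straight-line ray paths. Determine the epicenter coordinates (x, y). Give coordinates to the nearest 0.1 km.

(33.0, 36.5)

Distance from S−P lag: d = Δt · v_P v_S / (v_P − v_S) = Δt · (5.70·3.81)/(5.70−3.81) ≈ 11.4905·Δt.
So d_Receiver 1 = 88.06, d_Receiver 2 = 67.61, d_Receiver 3 = 59.76 km.
Circle about each station: (x + 27.8)² + (y + 27.2)² = 88.06²; (x + 25.9)² + (y − 3.3)² = 67.61²; (x − 25.6)² + (y + 22.8)² = 59.76².
Subtracting the Receiver 1 equation from the Receiver 2 and Receiver 3 equations removes the quadratic terms:
3.8 x + 61.0 y = 2352.47
106.8 x + 8.8 y = 3845.83
Solving the 2×2 system: x ≈ 33.0, y ≈ 36.5 km.
Check against Receiver 1 (with the unrounded x, y): √((x + 27.8)²+(y + 27.2)²) = 88.07 ≈ 88.06 km. ✓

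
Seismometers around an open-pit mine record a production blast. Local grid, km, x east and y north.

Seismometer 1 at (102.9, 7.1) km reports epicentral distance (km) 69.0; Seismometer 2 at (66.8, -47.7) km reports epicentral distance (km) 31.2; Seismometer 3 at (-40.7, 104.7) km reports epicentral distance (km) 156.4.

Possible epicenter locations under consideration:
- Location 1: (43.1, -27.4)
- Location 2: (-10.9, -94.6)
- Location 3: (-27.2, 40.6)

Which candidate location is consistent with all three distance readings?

Location 1

For each candidate, compare |candidate − station| to the reported distance:
Location 1: residuals Seismometer 1 0.0, Seismometer 2 0.0, Seismometer 3 0.0 → max 0.0 km
Location 2: residuals Seismometer 1 83.6, Seismometer 2 59.6, Seismometer 3 45.1 → max 83.6 km
Location 3: residuals Seismometer 1 65.3, Seismometer 2 97.8, Seismometer 3 90.9 → max 97.8 km
Only Location 1 has all residuals ≈ 0.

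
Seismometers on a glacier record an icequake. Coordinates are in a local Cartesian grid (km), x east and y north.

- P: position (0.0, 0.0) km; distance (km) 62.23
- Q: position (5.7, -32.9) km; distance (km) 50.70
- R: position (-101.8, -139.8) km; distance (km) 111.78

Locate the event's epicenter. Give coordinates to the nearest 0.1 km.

Circle about each station: x² + y² = 62.23²; (x − 5.7)² + (y + 32.9)² = 50.70²; (x + 101.8)² + (y + 139.8)² = 111.78².
Subtracting the P equation from the Q and R equations removes the quadratic terms:
11.4 x − 65.8 y = 2416.98
-203.6 x − 279.6 y = 21285.08
Solving the 2×2 system: x ≈ -43.7, y ≈ -44.3 km.
Check against P (with the unrounded x, y): √(x²+y²) = 62.23 ≈ 62.23 km. ✓

x ≈ -43.7 km, y ≈ -44.3 km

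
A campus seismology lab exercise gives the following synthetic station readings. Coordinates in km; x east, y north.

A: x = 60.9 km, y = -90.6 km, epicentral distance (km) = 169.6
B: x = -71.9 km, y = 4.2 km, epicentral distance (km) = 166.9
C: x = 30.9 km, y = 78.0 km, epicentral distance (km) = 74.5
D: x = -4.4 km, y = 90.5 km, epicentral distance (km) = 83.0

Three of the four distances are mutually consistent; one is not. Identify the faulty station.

Solve using three stations at a time. Using A, B, D (subtract circle equations pairwise → linear system) gives (x, y) ≈ (77.7, 78.2).
Distances from that point to each station vs reported:
  A: calculated 169.6 vs reported 169.6 → residual 0.0 km
  B: calculated 166.9 vs reported 166.9 → residual 0.0 km
  C: calculated 46.8 vs reported 74.5 → residual 27.7 km
  D: calculated 83.1 vs reported 83.0 → residual 0.1 km
A, B, D are mutually consistent (residuals ≈ 0); C is off by 27.7 km.

C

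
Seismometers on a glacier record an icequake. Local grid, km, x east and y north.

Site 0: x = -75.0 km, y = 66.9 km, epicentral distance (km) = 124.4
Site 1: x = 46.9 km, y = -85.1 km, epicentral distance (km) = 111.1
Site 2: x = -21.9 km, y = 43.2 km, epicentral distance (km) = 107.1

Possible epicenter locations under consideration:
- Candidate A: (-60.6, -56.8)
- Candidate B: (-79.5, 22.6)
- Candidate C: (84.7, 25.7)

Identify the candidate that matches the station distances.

For each candidate, compare |candidate − station| to the reported distance:
Candidate A: residuals Site 0 0.1, Site 1 0.1, Site 2 0.1 → max 0.1 km
Candidate B: residuals Site 0 79.9, Site 1 55.0, Site 2 45.9 → max 79.9 km
Candidate C: residuals Site 0 40.5, Site 1 6.0, Site 2 0.9 → max 40.5 km
Only Candidate A has all residuals ≈ 0.

Candidate A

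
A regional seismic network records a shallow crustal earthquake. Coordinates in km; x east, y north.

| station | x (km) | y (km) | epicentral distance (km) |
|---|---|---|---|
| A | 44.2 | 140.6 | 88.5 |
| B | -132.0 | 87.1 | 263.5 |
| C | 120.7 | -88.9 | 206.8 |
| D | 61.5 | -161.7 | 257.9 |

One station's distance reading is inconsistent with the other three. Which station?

D

Solve using three stations at a time. Using A, B, C (subtract circle equations pairwise → linear system) gives (x, y) ≈ (129.7, 117.7).
Distances from that point to each station vs reported:
  A: calculated 88.5 vs reported 88.5 → residual 0.0 km
  B: calculated 263.5 vs reported 263.5 → residual 0.0 km
  C: calculated 206.8 vs reported 206.8 → residual 0.0 km
  D: calculated 287.6 vs reported 257.9 → residual 29.7 km
A, B, C are mutually consistent (residuals ≈ 0); D is off by 29.7 km.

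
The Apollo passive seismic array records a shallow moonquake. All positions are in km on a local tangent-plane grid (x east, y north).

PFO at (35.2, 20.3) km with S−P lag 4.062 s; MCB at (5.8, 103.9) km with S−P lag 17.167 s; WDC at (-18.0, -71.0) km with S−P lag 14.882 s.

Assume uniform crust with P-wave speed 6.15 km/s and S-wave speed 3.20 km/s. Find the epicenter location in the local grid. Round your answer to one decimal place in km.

Distance from S−P lag: d = Δt · v_P v_S / (v_P − v_S) = Δt · (6.15·3.20)/(6.15−3.20) ≈ 6.6712·Δt.
So d_PFO = 27.10, d_MCB = 114.52, d_WDC = 99.28 km.
Circle about each station: (x − 35.2)² + (y − 20.3)² = 27.10²; (x − 5.8)² + (y − 103.9)² = 114.52²; (x + 18.0)² + (y + 71.0)² = 99.28².
Subtracting the PFO equation from the MCB and WDC equations removes the quadratic terms:
-58.8 x + 167.2 y = -3202.70
-106.4 x − 182.6 y = -5408.24
Solving the 2×2 system: x ≈ 52.2, y ≈ -0.8 km.

52.2 km east, -0.8 km north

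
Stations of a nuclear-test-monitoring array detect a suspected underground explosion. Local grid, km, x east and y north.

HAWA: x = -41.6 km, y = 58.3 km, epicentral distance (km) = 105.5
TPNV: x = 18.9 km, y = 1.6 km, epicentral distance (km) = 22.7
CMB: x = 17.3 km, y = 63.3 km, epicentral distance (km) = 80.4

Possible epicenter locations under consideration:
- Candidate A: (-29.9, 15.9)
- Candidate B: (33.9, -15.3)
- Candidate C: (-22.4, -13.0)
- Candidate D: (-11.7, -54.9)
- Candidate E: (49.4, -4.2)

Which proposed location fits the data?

For each candidate, compare |candidate − station| to the reported distance:
Candidate A: residuals HAWA 61.5, TPNV 28.2, CMB 13.5 → max 61.5 km
Candidate B: residuals HAWA 0.1, TPNV 0.1, CMB 0.1 → max 0.1 km
Candidate C: residuals HAWA 31.7, TPNV 21.1, CMB 5.6 → max 31.7 km
Candidate D: residuals HAWA 11.6, TPNV 41.6, CMB 41.3 → max 41.6 km
Candidate E: residuals HAWA 4.9, TPNV 8.3, CMB 5.7 → max 8.3 km
Only Candidate B has all residuals ≈ 0.

Candidate B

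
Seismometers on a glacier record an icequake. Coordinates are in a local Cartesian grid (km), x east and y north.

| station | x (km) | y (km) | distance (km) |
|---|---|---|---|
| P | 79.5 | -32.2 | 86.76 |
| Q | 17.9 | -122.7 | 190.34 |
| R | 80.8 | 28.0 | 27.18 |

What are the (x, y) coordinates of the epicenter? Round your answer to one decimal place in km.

x ≈ 88.4 km, y ≈ 54.1 km

Circle about each station: (x − 79.5)² + (y + 32.2)² = 86.76²; (x − 17.9)² + (y + 122.7)² = 190.34²; (x − 80.8)² + (y − 28.0)² = 27.18².
Subtracting the P equation from the Q and R equations removes the quadratic terms:
-123.2 x − 181.0 y = -20683.41
2.6 x + 120.4 y = 6744.10
Solving the 2×2 system: x ≈ 88.4, y ≈ 54.1 km.
Check against P (with the unrounded x, y): √((x − 79.5)²+(y + 32.2)²) = 86.76 ≈ 86.76 km. ✓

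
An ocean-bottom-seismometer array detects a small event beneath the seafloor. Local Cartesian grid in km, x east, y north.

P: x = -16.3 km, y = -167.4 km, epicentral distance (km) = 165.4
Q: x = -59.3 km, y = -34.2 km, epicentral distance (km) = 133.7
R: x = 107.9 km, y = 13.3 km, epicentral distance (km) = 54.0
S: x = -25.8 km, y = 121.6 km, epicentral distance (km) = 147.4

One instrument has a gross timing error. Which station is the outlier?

Solve using three stations at a time. Using P, Q, R (subtract circle equations pairwise → linear system) gives (x, y) ≈ (74.3, -29.0).
Distances from that point to each station vs reported:
  P: calculated 165.4 vs reported 165.4 → residual 0.0 km
  Q: calculated 133.7 vs reported 133.7 → residual 0.0 km
  R: calculated 54.0 vs reported 54.0 → residual 0.0 km
  S: calculated 180.9 vs reported 147.4 → residual 33.5 km
P, Q, R are mutually consistent (residuals ≈ 0); S is off by 33.5 km.

S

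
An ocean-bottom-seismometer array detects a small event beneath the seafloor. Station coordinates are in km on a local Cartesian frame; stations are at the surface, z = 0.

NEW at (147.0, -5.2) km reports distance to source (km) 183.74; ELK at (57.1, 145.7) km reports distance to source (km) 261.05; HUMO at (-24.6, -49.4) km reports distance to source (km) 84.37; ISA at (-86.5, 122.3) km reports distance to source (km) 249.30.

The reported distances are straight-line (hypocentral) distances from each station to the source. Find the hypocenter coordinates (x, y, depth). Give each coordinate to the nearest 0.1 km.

x ≈ 3.0 km, y ≈ -102.7 km, depth ≈ 59.3 km

Each station gives a sphere (x−x_i)² + (y−y_i)² + z² = d_i² (stations at z=0).
Subtracting the NEW sphere from ELK and HUMO: z² cancels, leaving linear equations in x and y:
-179.8 x + 301.8 y = -31533.85
-343.2 x − 88.4 y = 8051.57
Solving: x ≈ 2.993, y ≈ -102.703 km (keep extra digits for the depth step; rounded: 3.0, -102.7).
Then from the NEW sphere: z² = 183.74² − (x − 147.0)² − (y + 5.2)² with x = 2.993, y = -102.703, so z ≈ 59.292 ≈ 59.3 km.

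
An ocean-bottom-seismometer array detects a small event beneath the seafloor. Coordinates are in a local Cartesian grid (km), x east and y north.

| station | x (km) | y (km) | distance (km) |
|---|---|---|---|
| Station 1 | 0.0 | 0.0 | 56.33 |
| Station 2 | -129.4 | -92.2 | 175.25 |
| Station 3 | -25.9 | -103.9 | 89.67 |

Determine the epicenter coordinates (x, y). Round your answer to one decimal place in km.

(38.3, -41.3)

Circle about each station: x² + y² = 56.33²; (x + 129.4)² + (y + 92.2)² = 175.25²; (x + 25.9)² + (y + 103.9)² = 89.67².
Subtracting the Station 1 equation from the Station 2 and Station 3 equations removes the quadratic terms:
-258.8 x − 184.4 y = -2294.29
-51.8 x − 207.8 y = 6598.38
Solving the 2×2 system: x ≈ 38.3, y ≈ -41.3 km.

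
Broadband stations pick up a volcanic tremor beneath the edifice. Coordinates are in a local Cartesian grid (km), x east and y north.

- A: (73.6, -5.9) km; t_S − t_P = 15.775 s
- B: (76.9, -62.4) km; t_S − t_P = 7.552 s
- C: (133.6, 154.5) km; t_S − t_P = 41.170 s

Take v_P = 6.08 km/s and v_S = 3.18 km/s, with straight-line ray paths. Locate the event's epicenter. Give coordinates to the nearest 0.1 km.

61.7 km east, -110.4 km north

Distance from S−P lag: d = Δt · v_P v_S / (v_P − v_S) = Δt · (6.08·3.18)/(6.08−3.18) ≈ 6.6670·Δt.
So d_A = 105.17, d_B = 50.35, d_C = 274.48 km.
Circle about each station: (x − 73.6)² + (y + 5.9)² = 105.17²; (x − 76.9)² + (y + 62.4)² = 50.35²; (x − 133.6)² + (y − 154.5)² = 274.48².
Subtracting pairs of circle equations eliminates x²+y² and gives linear equations (the radical axes):
6.6 x − 113.0 y = 12881.21
120.0 x + 320.8 y = -28011.10
Solving the 2×2 system: x ≈ 61.7, y ≈ -110.4 km.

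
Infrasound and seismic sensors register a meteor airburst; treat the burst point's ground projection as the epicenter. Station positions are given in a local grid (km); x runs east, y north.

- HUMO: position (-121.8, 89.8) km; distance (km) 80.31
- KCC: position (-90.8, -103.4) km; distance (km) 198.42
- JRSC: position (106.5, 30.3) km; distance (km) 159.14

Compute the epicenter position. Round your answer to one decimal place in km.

Circle about each station: (x + 121.8)² + (y − 89.8)² = 80.31²; (x + 90.8)² + (y + 103.4)² = 198.42²; (x − 106.5)² + (y − 30.3)² = 159.14².
Subtracting pairs of circle equations eliminates x²+y² and gives linear equations (the radical axes):
62.0 x − 386.4 y = -36883.88
456.6 x − 119.0 y = -29514.78
Solving the 2×2 system: x ≈ -41.5, y ≈ 88.8 km.
Check against HUMO (with the unrounded x, y): √((x + 121.8)²+(y − 89.8)²) = 80.31 ≈ 80.31 km. ✓

x ≈ -41.5 km, y ≈ 88.8 km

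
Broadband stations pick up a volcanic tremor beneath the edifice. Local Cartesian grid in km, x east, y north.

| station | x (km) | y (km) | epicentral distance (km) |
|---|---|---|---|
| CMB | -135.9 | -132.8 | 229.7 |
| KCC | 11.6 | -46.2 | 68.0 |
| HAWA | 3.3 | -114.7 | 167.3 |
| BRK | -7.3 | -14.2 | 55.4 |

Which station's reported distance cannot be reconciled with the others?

HAWA

Solve using three stations at a time. Using CMB, KCC, BRK (subtract circle equations pairwise → linear system) gives (x, y) ≈ (39.1, 15.9).
Distances from that point to each station vs reported:
  CMB: calculated 229.7 vs reported 229.7 → residual 0.0 km
  KCC: calculated 68.0 vs reported 68.0 → residual 0.0 km
  HAWA: calculated 135.5 vs reported 167.3 → residual 31.8 km
  BRK: calculated 55.3 vs reported 55.4 → residual 0.1 km
CMB, KCC, BRK are mutually consistent (residuals ≈ 0); HAWA is off by 31.8 km.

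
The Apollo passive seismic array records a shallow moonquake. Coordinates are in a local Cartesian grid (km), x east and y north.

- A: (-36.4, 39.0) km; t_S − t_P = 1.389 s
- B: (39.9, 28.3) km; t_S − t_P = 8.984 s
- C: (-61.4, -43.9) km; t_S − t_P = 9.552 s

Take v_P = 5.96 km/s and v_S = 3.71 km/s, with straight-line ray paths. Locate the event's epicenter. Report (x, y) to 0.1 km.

Distance from S−P lag: d = Δt · v_P v_S / (v_P − v_S) = Δt · (5.96·3.71)/(5.96−3.71) ≈ 9.8274·Δt.
So d_A = 13.65, d_B = 88.29, d_C = 93.87 km.
Circle about each station: (x + 36.4)² + (y − 39.0)² = 13.65²; (x − 39.9)² + (y − 28.3)² = 88.29²; (x + 61.4)² + (y + 43.9)² = 93.87².
Subtracting the A equation from the B and C equations removes the quadratic terms:
152.6 x − 21.4 y = -8061.86
-50.0 x − 165.8 y = -5774.04
Solving the 2×2 system: x ≈ -46.0, y ≈ 48.7 km.

x ≈ -46.0 km, y ≈ 48.7 km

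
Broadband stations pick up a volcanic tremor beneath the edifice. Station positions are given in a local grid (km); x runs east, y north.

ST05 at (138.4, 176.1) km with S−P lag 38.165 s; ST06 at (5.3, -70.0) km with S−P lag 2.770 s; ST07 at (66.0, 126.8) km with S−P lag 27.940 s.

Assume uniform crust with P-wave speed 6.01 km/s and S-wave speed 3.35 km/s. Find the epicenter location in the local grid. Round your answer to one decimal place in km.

x ≈ -15.6 km, y ≈ -68.3 km

Distance from S−P lag: d = Δt · v_P v_S / (v_P − v_S) = Δt · (6.01·3.35)/(6.01−3.35) ≈ 7.5690·Δt.
So d_ST05 = 288.87, d_ST06 = 20.97, d_ST07 = 211.48 km.
Circle about each station: (x − 138.4)² + (y − 176.1)² = 288.87²; (x − 5.3)² + (y + 70.0)² = 20.97²; (x − 66.0)² + (y − 126.8)² = 211.48².
Subtracting pairs of circle equations eliminates x²+y² and gives linear equations (the radical axes):
-266.2 x − 492.2 y = 37768.46
-144.8 x − 98.6 y = 8990.56
Solving the 2×2 system: x ≈ -15.6, y ≈ -68.3 km.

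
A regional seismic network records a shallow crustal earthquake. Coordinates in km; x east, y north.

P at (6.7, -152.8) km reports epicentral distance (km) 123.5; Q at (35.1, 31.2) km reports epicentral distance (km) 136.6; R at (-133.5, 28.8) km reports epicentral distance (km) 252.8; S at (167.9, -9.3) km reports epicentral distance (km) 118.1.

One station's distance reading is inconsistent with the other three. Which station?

P

Solve using three stations at a time. Using Q, R, S (subtract circle equations pairwise → linear system) gives (x, y) ≈ (86.8, -95.5).
Distances from that point to each station vs reported:
  P: calculated 98.5 vs reported 123.5 → residual 25.0 km
  Q: calculated 136.8 vs reported 136.6 → residual 0.2 km
  R: calculated 252.9 vs reported 252.8 → residual 0.1 km
  S: calculated 118.4 vs reported 118.1 → residual 0.3 km
Q, R, S are mutually consistent (residuals ≈ 0); P is off by 25.0 km.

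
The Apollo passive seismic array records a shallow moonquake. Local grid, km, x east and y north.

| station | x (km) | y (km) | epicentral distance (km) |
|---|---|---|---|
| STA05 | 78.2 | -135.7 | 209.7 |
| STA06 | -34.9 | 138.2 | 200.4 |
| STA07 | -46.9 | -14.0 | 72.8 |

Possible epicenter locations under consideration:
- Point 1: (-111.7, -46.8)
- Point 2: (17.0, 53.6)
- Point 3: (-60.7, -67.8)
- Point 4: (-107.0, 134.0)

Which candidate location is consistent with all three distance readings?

Point 1

For each candidate, compare |candidate − station| to the reported distance:
Point 1: residuals STA05 0.0, STA06 0.1, STA07 0.2 → max 0.2 km
Point 2: residuals STA05 10.8, STA06 101.1, STA07 20.2 → max 101.1 km
Point 3: residuals STA05 55.1, STA06 7.2, STA07 17.3 → max 55.1 km
Point 4: residuals STA05 117.5, STA06 128.2, STA07 86.9 → max 128.2 km
Only Point 1 has all residuals ≈ 0.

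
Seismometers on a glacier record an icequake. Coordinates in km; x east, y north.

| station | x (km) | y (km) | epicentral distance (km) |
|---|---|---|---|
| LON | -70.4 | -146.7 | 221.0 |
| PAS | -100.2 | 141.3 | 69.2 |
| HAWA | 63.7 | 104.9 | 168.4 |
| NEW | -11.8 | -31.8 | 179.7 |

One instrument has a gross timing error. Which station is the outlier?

NEW

Solve using three stations at a time. Using LON, PAS, HAWA (subtract circle equations pairwise → linear system) gives (x, y) ≈ (-101.5, 72.1).
Distances from that point to each station vs reported:
  LON: calculated 221.0 vs reported 221.0 → residual 0.0 km
  PAS: calculated 69.2 vs reported 69.2 → residual 0.0 km
  HAWA: calculated 168.4 vs reported 168.4 → residual 0.0 km
  NEW: calculated 137.3 vs reported 179.7 → residual 42.4 km
LON, PAS, HAWA are mutually consistent (residuals ≈ 0); NEW is off by 42.4 km.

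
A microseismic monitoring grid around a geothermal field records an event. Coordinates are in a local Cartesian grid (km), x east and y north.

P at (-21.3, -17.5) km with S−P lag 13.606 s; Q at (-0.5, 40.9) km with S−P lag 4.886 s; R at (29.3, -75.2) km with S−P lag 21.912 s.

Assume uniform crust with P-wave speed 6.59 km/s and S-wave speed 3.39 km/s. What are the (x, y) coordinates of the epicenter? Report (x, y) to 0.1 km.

0.3 km east, 75.0 km north

Distance from S−P lag: d = Δt · v_P v_S / (v_P − v_S) = Δt · (6.59·3.39)/(6.59−3.39) ≈ 6.9813·Δt.
So d_P = 94.99, d_Q = 34.11, d_R = 152.97 km.
Circle about each station: (x + 21.3)² + (y + 17.5)² = 94.99²; (x + 0.5)² + (y − 40.9)² = 34.11²; (x − 29.3)² + (y + 75.2)² = 152.97².
Subtracting pairs of circle equations eliminates x²+y² and gives linear equations (the radical axes):
41.6 x + 116.8 y = 8772.73
101.2 x − 115.4 y = -8623.13
Solving the 2×2 system: x ≈ 0.3, y ≈ 75.0 km.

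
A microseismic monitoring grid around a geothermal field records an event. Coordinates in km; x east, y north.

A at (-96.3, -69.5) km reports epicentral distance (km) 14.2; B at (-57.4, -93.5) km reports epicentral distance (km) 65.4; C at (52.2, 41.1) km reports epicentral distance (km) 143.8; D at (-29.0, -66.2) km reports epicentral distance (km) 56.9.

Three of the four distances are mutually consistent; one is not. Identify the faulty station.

A

Solve using three stations at a time. Using B, C, D (subtract circle equations pairwise → linear system) gives (x, y) ≈ (-73.0, -29.8).
Distances from that point to each station vs reported:
  A: calculated 46.0 vs reported 14.2 → residual 31.8 km
  B: calculated 65.6 vs reported 65.4 → residual 0.2 km
  C: calculated 143.9 vs reported 143.8 → residual 0.1 km
  D: calculated 57.1 vs reported 56.9 → residual 0.2 km
B, C, D are mutually consistent (residuals ≈ 0); A is off by 31.8 km.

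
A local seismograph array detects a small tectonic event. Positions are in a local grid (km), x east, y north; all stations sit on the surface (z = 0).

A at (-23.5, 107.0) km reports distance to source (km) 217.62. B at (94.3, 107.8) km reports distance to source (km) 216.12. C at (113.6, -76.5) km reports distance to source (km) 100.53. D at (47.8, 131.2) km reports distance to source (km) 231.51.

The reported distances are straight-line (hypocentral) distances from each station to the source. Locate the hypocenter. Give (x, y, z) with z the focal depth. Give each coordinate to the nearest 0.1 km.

Each station gives a sphere (x−x_i)² + (y−y_i)² + z² = d_i² (stations at z=0).
Subtracting the A sphere from B and C: z² cancels, leaving linear equations in x and y:
235.6 x + 1.6 y = 9162.69
274.2 x − 367.0 y = 44008.14
Solving: x ≈ 39.505, y ≈ -90.398 km (keep extra digits for the depth step; rounded: 39.5, -90.4).
Then from the A sphere: z² = 217.62² − (x + 23.5)² − (y − 107.0)² with x = 39.505, y = -90.398, so z ≈ 66.505 ≈ 66.5 km.
Check against D (with the unrounded solution): distance 231.51 ≈ 231.51 km. ✓

x ≈ 39.5 km, y ≈ -90.4 km, depth ≈ 66.5 km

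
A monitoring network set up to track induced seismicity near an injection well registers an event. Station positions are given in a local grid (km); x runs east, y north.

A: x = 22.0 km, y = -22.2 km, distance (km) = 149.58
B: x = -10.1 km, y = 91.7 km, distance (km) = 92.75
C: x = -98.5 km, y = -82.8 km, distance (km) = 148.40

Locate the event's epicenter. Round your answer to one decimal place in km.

-99.1 km east, 65.6 km north

Circle about each station: (x − 22.0)² + (y + 22.2)² = 149.58²; (x + 10.1)² + (y − 91.7)² = 92.75²; (x + 98.5)² + (y + 82.8)² = 148.40².
Subtracting the A equation from the B and C equations removes the quadratic terms:
-64.2 x + 227.8 y = 21305.67
-241.0 x − 121.2 y = 15932.87
Solving the 2×2 system: x ≈ -99.1, y ≈ 65.6 km.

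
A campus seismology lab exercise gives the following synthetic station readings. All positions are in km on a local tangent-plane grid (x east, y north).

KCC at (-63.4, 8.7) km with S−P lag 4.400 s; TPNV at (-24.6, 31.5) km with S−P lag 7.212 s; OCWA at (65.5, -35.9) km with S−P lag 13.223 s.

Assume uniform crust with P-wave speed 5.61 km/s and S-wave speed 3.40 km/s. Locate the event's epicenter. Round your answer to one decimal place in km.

x ≈ -48.2 km, y ≈ -26.1 km

Distance from S−P lag: d = Δt · v_P v_S / (v_P − v_S) = Δt · (5.61·3.40)/(5.61−3.40) ≈ 8.6308·Δt.
So d_KCC = 37.98, d_TPNV = 62.25, d_OCWA = 114.12 km.
Circle about each station: (x + 63.4)² + (y − 8.7)² = 37.98²; (x + 24.6)² + (y − 31.5)² = 62.25²; (x − 65.5)² + (y + 35.9)² = 114.12².
Subtracting the KCC equation from the TPNV and OCWA equations removes the quadratic terms:
77.6 x + 45.6 y = -4930.42
257.8 x − 89.2 y = -10097.08
Solving the 2×2 system: x ≈ -48.2, y ≈ -26.1 km.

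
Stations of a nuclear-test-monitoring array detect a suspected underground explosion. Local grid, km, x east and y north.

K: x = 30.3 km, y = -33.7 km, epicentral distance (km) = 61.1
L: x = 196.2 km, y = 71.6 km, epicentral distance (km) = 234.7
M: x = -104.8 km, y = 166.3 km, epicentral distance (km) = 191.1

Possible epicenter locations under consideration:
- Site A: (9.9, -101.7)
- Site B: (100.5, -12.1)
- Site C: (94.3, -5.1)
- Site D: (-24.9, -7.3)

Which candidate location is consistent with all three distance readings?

For each candidate, compare |candidate − station| to the reported distance:
Site A: residuals K 9.9, L 19.7, M 100.4 → max 100.4 km
Site B: residuals K 12.3, L 107.6, M 80.9 → max 107.6 km
Site C: residuals K 9.0, L 107.2, M 71.6 → max 107.2 km
Site D: residuals K 0.1, L 0.1, M 0.0 → max 0.1 km
Only Site D has all residuals ≈ 0.

Site D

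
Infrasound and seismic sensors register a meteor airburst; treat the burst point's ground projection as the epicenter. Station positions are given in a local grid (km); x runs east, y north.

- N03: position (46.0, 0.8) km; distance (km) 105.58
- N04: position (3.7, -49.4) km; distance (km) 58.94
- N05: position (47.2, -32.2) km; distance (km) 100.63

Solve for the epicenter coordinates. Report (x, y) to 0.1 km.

Circle about each station: (x − 46.0)² + (y − 0.8)² = 105.58²; (x − 3.7)² + (y + 49.4)² = 58.94²; (x − 47.2)² + (y + 32.2)² = 100.63².
Subtracting pairs of circle equations eliminates x²+y² and gives linear equations (the radical axes):
-84.6 x − 100.4 y = 8010.62
2.4 x − 66.0 y = 2168.78
Solving the 2×2 system: x ≈ -53.4, y ≈ -34.8 km.
Check against N03 (with the unrounded x, y): √((x − 46.0)²+(y − 0.8)²) = 105.57 ≈ 105.58 km. ✓

(-53.4, -34.8)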